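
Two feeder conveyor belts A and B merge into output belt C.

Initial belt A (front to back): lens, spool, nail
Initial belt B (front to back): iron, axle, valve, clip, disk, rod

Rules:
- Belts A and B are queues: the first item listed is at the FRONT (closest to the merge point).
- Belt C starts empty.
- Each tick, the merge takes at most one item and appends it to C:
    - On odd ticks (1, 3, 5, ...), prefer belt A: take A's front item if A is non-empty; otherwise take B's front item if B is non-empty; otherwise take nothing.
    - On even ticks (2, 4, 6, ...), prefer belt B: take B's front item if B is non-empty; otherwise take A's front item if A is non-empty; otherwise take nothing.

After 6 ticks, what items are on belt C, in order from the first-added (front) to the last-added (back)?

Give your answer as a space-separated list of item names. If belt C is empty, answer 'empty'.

Answer: lens iron spool axle nail valve

Derivation:
Tick 1: prefer A, take lens from A; A=[spool,nail] B=[iron,axle,valve,clip,disk,rod] C=[lens]
Tick 2: prefer B, take iron from B; A=[spool,nail] B=[axle,valve,clip,disk,rod] C=[lens,iron]
Tick 3: prefer A, take spool from A; A=[nail] B=[axle,valve,clip,disk,rod] C=[lens,iron,spool]
Tick 4: prefer B, take axle from B; A=[nail] B=[valve,clip,disk,rod] C=[lens,iron,spool,axle]
Tick 5: prefer A, take nail from A; A=[-] B=[valve,clip,disk,rod] C=[lens,iron,spool,axle,nail]
Tick 6: prefer B, take valve from B; A=[-] B=[clip,disk,rod] C=[lens,iron,spool,axle,nail,valve]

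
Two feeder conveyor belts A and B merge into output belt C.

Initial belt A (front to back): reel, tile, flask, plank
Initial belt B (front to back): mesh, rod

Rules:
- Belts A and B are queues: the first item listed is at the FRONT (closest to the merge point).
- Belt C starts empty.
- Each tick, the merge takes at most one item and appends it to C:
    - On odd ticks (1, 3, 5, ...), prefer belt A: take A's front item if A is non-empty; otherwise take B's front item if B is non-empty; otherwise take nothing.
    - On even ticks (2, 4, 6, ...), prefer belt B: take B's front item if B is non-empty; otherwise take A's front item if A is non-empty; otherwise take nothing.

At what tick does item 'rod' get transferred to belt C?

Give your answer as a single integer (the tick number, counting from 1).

Tick 1: prefer A, take reel from A; A=[tile,flask,plank] B=[mesh,rod] C=[reel]
Tick 2: prefer B, take mesh from B; A=[tile,flask,plank] B=[rod] C=[reel,mesh]
Tick 3: prefer A, take tile from A; A=[flask,plank] B=[rod] C=[reel,mesh,tile]
Tick 4: prefer B, take rod from B; A=[flask,plank] B=[-] C=[reel,mesh,tile,rod]

Answer: 4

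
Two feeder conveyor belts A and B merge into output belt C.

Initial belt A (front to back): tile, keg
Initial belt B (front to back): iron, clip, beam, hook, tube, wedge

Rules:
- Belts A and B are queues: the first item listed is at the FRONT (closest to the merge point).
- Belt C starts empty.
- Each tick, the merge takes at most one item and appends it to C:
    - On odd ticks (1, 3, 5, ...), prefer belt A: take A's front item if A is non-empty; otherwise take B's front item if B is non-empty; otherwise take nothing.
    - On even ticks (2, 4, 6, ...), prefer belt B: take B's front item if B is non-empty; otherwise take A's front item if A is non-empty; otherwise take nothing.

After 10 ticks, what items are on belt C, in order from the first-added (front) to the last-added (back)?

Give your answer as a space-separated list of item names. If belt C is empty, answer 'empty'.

Tick 1: prefer A, take tile from A; A=[keg] B=[iron,clip,beam,hook,tube,wedge] C=[tile]
Tick 2: prefer B, take iron from B; A=[keg] B=[clip,beam,hook,tube,wedge] C=[tile,iron]
Tick 3: prefer A, take keg from A; A=[-] B=[clip,beam,hook,tube,wedge] C=[tile,iron,keg]
Tick 4: prefer B, take clip from B; A=[-] B=[beam,hook,tube,wedge] C=[tile,iron,keg,clip]
Tick 5: prefer A, take beam from B; A=[-] B=[hook,tube,wedge] C=[tile,iron,keg,clip,beam]
Tick 6: prefer B, take hook from B; A=[-] B=[tube,wedge] C=[tile,iron,keg,clip,beam,hook]
Tick 7: prefer A, take tube from B; A=[-] B=[wedge] C=[tile,iron,keg,clip,beam,hook,tube]
Tick 8: prefer B, take wedge from B; A=[-] B=[-] C=[tile,iron,keg,clip,beam,hook,tube,wedge]
Tick 9: prefer A, both empty, nothing taken; A=[-] B=[-] C=[tile,iron,keg,clip,beam,hook,tube,wedge]
Tick 10: prefer B, both empty, nothing taken; A=[-] B=[-] C=[tile,iron,keg,clip,beam,hook,tube,wedge]

Answer: tile iron keg clip beam hook tube wedge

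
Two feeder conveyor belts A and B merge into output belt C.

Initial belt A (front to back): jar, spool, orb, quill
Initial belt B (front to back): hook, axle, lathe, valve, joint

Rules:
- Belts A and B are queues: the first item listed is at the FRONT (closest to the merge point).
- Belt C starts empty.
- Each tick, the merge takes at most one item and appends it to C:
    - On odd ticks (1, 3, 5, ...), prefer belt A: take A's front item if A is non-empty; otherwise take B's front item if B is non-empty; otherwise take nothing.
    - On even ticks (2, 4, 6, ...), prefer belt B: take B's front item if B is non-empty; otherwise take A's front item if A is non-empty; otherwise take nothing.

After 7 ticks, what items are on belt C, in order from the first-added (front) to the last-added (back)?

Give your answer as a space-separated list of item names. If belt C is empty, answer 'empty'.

Answer: jar hook spool axle orb lathe quill

Derivation:
Tick 1: prefer A, take jar from A; A=[spool,orb,quill] B=[hook,axle,lathe,valve,joint] C=[jar]
Tick 2: prefer B, take hook from B; A=[spool,orb,quill] B=[axle,lathe,valve,joint] C=[jar,hook]
Tick 3: prefer A, take spool from A; A=[orb,quill] B=[axle,lathe,valve,joint] C=[jar,hook,spool]
Tick 4: prefer B, take axle from B; A=[orb,quill] B=[lathe,valve,joint] C=[jar,hook,spool,axle]
Tick 5: prefer A, take orb from A; A=[quill] B=[lathe,valve,joint] C=[jar,hook,spool,axle,orb]
Tick 6: prefer B, take lathe from B; A=[quill] B=[valve,joint] C=[jar,hook,spool,axle,orb,lathe]
Tick 7: prefer A, take quill from A; A=[-] B=[valve,joint] C=[jar,hook,spool,axle,orb,lathe,quill]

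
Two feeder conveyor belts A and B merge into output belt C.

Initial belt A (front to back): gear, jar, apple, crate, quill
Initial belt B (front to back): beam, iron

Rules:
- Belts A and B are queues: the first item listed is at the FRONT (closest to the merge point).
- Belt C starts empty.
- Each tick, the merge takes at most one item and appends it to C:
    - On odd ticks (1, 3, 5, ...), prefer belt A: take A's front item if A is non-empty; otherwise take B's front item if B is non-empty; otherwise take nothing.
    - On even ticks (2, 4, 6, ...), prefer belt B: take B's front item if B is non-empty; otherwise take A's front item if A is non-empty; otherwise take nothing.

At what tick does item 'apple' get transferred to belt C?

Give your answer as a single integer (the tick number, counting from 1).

Answer: 5

Derivation:
Tick 1: prefer A, take gear from A; A=[jar,apple,crate,quill] B=[beam,iron] C=[gear]
Tick 2: prefer B, take beam from B; A=[jar,apple,crate,quill] B=[iron] C=[gear,beam]
Tick 3: prefer A, take jar from A; A=[apple,crate,quill] B=[iron] C=[gear,beam,jar]
Tick 4: prefer B, take iron from B; A=[apple,crate,quill] B=[-] C=[gear,beam,jar,iron]
Tick 5: prefer A, take apple from A; A=[crate,quill] B=[-] C=[gear,beam,jar,iron,apple]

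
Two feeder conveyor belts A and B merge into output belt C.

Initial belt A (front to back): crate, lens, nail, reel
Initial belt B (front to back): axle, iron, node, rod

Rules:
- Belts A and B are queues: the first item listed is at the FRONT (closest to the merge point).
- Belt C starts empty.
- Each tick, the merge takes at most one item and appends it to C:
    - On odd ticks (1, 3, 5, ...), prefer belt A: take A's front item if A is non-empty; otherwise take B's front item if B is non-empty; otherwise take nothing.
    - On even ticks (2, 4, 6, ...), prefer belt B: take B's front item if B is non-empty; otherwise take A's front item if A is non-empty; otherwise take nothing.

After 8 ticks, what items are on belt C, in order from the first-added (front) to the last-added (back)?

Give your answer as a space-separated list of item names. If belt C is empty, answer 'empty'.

Tick 1: prefer A, take crate from A; A=[lens,nail,reel] B=[axle,iron,node,rod] C=[crate]
Tick 2: prefer B, take axle from B; A=[lens,nail,reel] B=[iron,node,rod] C=[crate,axle]
Tick 3: prefer A, take lens from A; A=[nail,reel] B=[iron,node,rod] C=[crate,axle,lens]
Tick 4: prefer B, take iron from B; A=[nail,reel] B=[node,rod] C=[crate,axle,lens,iron]
Tick 5: prefer A, take nail from A; A=[reel] B=[node,rod] C=[crate,axle,lens,iron,nail]
Tick 6: prefer B, take node from B; A=[reel] B=[rod] C=[crate,axle,lens,iron,nail,node]
Tick 7: prefer A, take reel from A; A=[-] B=[rod] C=[crate,axle,lens,iron,nail,node,reel]
Tick 8: prefer B, take rod from B; A=[-] B=[-] C=[crate,axle,lens,iron,nail,node,reel,rod]

Answer: crate axle lens iron nail node reel rod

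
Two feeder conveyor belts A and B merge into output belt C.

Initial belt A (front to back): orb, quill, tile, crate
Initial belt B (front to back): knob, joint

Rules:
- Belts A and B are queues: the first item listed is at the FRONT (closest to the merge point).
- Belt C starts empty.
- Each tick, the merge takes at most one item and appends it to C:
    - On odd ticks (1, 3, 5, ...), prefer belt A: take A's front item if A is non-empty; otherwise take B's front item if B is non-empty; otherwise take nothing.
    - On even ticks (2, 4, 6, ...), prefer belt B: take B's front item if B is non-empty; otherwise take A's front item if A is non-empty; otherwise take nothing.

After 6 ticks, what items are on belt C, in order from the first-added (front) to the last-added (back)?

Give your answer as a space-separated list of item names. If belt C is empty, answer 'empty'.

Answer: orb knob quill joint tile crate

Derivation:
Tick 1: prefer A, take orb from A; A=[quill,tile,crate] B=[knob,joint] C=[orb]
Tick 2: prefer B, take knob from B; A=[quill,tile,crate] B=[joint] C=[orb,knob]
Tick 3: prefer A, take quill from A; A=[tile,crate] B=[joint] C=[orb,knob,quill]
Tick 4: prefer B, take joint from B; A=[tile,crate] B=[-] C=[orb,knob,quill,joint]
Tick 5: prefer A, take tile from A; A=[crate] B=[-] C=[orb,knob,quill,joint,tile]
Tick 6: prefer B, take crate from A; A=[-] B=[-] C=[orb,knob,quill,joint,tile,crate]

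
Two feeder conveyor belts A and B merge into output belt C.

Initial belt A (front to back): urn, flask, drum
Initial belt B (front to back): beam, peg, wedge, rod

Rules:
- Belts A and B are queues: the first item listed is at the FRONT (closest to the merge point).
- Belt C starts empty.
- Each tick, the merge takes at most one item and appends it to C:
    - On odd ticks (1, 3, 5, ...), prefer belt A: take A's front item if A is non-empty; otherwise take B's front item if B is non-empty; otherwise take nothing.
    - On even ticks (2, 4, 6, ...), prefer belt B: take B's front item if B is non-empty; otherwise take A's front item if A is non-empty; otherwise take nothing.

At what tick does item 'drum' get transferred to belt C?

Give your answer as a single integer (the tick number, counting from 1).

Tick 1: prefer A, take urn from A; A=[flask,drum] B=[beam,peg,wedge,rod] C=[urn]
Tick 2: prefer B, take beam from B; A=[flask,drum] B=[peg,wedge,rod] C=[urn,beam]
Tick 3: prefer A, take flask from A; A=[drum] B=[peg,wedge,rod] C=[urn,beam,flask]
Tick 4: prefer B, take peg from B; A=[drum] B=[wedge,rod] C=[urn,beam,flask,peg]
Tick 5: prefer A, take drum from A; A=[-] B=[wedge,rod] C=[urn,beam,flask,peg,drum]

Answer: 5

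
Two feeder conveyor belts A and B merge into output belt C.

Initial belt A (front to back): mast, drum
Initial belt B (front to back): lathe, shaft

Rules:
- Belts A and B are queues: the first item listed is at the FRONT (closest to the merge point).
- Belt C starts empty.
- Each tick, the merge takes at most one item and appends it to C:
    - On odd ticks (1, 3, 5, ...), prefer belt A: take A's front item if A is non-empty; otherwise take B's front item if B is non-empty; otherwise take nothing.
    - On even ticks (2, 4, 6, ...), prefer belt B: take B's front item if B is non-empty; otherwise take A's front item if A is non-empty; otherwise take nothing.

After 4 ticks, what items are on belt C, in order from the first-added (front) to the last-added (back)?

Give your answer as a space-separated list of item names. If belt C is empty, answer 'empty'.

Tick 1: prefer A, take mast from A; A=[drum] B=[lathe,shaft] C=[mast]
Tick 2: prefer B, take lathe from B; A=[drum] B=[shaft] C=[mast,lathe]
Tick 3: prefer A, take drum from A; A=[-] B=[shaft] C=[mast,lathe,drum]
Tick 4: prefer B, take shaft from B; A=[-] B=[-] C=[mast,lathe,drum,shaft]

Answer: mast lathe drum shaft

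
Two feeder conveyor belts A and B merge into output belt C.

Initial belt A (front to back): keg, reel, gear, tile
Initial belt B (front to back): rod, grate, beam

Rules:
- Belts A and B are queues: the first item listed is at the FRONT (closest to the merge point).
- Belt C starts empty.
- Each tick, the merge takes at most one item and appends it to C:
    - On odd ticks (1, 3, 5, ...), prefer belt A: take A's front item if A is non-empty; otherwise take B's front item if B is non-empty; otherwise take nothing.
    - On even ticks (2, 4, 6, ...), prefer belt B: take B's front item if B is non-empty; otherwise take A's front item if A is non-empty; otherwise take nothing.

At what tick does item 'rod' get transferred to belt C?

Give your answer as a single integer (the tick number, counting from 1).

Answer: 2

Derivation:
Tick 1: prefer A, take keg from A; A=[reel,gear,tile] B=[rod,grate,beam] C=[keg]
Tick 2: prefer B, take rod from B; A=[reel,gear,tile] B=[grate,beam] C=[keg,rod]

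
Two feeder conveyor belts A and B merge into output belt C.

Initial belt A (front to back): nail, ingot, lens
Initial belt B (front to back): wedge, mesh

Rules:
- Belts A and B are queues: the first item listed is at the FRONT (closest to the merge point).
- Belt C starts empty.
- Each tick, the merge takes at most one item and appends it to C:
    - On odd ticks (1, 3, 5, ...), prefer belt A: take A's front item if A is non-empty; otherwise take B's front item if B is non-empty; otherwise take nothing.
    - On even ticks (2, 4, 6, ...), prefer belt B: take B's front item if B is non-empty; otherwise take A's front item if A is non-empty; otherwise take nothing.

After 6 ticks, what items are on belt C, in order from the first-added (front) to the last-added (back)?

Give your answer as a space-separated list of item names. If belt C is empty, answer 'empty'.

Answer: nail wedge ingot mesh lens

Derivation:
Tick 1: prefer A, take nail from A; A=[ingot,lens] B=[wedge,mesh] C=[nail]
Tick 2: prefer B, take wedge from B; A=[ingot,lens] B=[mesh] C=[nail,wedge]
Tick 3: prefer A, take ingot from A; A=[lens] B=[mesh] C=[nail,wedge,ingot]
Tick 4: prefer B, take mesh from B; A=[lens] B=[-] C=[nail,wedge,ingot,mesh]
Tick 5: prefer A, take lens from A; A=[-] B=[-] C=[nail,wedge,ingot,mesh,lens]
Tick 6: prefer B, both empty, nothing taken; A=[-] B=[-] C=[nail,wedge,ingot,mesh,lens]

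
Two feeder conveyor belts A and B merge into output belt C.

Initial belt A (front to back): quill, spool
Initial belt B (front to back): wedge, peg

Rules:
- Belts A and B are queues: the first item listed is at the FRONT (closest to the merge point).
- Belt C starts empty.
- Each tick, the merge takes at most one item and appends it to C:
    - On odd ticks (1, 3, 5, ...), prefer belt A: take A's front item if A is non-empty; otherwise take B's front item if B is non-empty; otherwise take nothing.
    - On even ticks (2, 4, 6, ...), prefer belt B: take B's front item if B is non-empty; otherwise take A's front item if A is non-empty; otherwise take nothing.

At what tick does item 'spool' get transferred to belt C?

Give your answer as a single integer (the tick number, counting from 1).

Tick 1: prefer A, take quill from A; A=[spool] B=[wedge,peg] C=[quill]
Tick 2: prefer B, take wedge from B; A=[spool] B=[peg] C=[quill,wedge]
Tick 3: prefer A, take spool from A; A=[-] B=[peg] C=[quill,wedge,spool]

Answer: 3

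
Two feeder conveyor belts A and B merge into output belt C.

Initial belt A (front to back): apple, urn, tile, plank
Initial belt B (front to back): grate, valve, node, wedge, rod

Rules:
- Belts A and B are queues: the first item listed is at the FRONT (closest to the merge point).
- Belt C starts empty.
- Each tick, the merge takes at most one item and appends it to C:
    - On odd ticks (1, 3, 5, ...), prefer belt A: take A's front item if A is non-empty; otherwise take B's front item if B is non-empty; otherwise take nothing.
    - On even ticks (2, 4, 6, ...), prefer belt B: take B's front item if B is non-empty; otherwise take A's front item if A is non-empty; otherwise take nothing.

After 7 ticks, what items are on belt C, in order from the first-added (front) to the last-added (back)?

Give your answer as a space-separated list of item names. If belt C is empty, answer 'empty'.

Tick 1: prefer A, take apple from A; A=[urn,tile,plank] B=[grate,valve,node,wedge,rod] C=[apple]
Tick 2: prefer B, take grate from B; A=[urn,tile,plank] B=[valve,node,wedge,rod] C=[apple,grate]
Tick 3: prefer A, take urn from A; A=[tile,plank] B=[valve,node,wedge,rod] C=[apple,grate,urn]
Tick 4: prefer B, take valve from B; A=[tile,plank] B=[node,wedge,rod] C=[apple,grate,urn,valve]
Tick 5: prefer A, take tile from A; A=[plank] B=[node,wedge,rod] C=[apple,grate,urn,valve,tile]
Tick 6: prefer B, take node from B; A=[plank] B=[wedge,rod] C=[apple,grate,urn,valve,tile,node]
Tick 7: prefer A, take plank from A; A=[-] B=[wedge,rod] C=[apple,grate,urn,valve,tile,node,plank]

Answer: apple grate urn valve tile node plank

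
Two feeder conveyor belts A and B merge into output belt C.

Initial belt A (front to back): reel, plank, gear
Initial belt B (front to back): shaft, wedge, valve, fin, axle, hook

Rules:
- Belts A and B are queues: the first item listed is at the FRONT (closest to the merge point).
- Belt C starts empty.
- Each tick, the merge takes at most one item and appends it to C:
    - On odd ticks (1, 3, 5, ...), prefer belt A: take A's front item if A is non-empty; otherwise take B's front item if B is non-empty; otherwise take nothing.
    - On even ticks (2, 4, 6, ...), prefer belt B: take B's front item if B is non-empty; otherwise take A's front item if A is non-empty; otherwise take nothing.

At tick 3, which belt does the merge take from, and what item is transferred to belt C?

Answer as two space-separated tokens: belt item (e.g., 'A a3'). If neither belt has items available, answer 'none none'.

Tick 1: prefer A, take reel from A; A=[plank,gear] B=[shaft,wedge,valve,fin,axle,hook] C=[reel]
Tick 2: prefer B, take shaft from B; A=[plank,gear] B=[wedge,valve,fin,axle,hook] C=[reel,shaft]
Tick 3: prefer A, take plank from A; A=[gear] B=[wedge,valve,fin,axle,hook] C=[reel,shaft,plank]

Answer: A plank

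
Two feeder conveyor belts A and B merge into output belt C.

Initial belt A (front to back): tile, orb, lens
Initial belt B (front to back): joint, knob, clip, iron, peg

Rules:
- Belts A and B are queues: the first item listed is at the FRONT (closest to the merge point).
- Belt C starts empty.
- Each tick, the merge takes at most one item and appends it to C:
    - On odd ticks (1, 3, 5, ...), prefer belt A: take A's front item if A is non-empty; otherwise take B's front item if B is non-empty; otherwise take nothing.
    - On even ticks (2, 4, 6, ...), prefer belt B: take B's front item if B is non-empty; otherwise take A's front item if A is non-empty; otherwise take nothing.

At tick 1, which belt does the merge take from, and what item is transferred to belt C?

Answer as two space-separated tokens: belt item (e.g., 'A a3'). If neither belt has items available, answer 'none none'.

Tick 1: prefer A, take tile from A; A=[orb,lens] B=[joint,knob,clip,iron,peg] C=[tile]

Answer: A tile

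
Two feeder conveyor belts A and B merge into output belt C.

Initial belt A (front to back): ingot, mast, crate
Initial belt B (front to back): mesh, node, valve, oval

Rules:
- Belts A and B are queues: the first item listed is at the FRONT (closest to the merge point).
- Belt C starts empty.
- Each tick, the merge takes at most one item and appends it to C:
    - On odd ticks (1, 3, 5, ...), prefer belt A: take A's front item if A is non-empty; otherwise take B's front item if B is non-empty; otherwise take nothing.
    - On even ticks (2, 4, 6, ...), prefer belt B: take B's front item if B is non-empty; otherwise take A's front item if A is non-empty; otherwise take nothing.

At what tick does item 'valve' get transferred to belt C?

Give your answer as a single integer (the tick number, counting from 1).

Tick 1: prefer A, take ingot from A; A=[mast,crate] B=[mesh,node,valve,oval] C=[ingot]
Tick 2: prefer B, take mesh from B; A=[mast,crate] B=[node,valve,oval] C=[ingot,mesh]
Tick 3: prefer A, take mast from A; A=[crate] B=[node,valve,oval] C=[ingot,mesh,mast]
Tick 4: prefer B, take node from B; A=[crate] B=[valve,oval] C=[ingot,mesh,mast,node]
Tick 5: prefer A, take crate from A; A=[-] B=[valve,oval] C=[ingot,mesh,mast,node,crate]
Tick 6: prefer B, take valve from B; A=[-] B=[oval] C=[ingot,mesh,mast,node,crate,valve]

Answer: 6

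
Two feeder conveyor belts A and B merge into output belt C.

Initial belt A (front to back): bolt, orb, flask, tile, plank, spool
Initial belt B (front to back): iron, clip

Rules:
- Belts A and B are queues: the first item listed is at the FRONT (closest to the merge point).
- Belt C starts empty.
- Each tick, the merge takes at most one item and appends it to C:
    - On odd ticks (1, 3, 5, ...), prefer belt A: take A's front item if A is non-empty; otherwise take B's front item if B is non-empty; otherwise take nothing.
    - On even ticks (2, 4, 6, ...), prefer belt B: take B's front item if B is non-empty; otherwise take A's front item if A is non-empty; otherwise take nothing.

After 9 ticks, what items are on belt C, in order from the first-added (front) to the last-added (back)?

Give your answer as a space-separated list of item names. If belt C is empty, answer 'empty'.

Tick 1: prefer A, take bolt from A; A=[orb,flask,tile,plank,spool] B=[iron,clip] C=[bolt]
Tick 2: prefer B, take iron from B; A=[orb,flask,tile,plank,spool] B=[clip] C=[bolt,iron]
Tick 3: prefer A, take orb from A; A=[flask,tile,plank,spool] B=[clip] C=[bolt,iron,orb]
Tick 4: prefer B, take clip from B; A=[flask,tile,plank,spool] B=[-] C=[bolt,iron,orb,clip]
Tick 5: prefer A, take flask from A; A=[tile,plank,spool] B=[-] C=[bolt,iron,orb,clip,flask]
Tick 6: prefer B, take tile from A; A=[plank,spool] B=[-] C=[bolt,iron,orb,clip,flask,tile]
Tick 7: prefer A, take plank from A; A=[spool] B=[-] C=[bolt,iron,orb,clip,flask,tile,plank]
Tick 8: prefer B, take spool from A; A=[-] B=[-] C=[bolt,iron,orb,clip,flask,tile,plank,spool]
Tick 9: prefer A, both empty, nothing taken; A=[-] B=[-] C=[bolt,iron,orb,clip,flask,tile,plank,spool]

Answer: bolt iron orb clip flask tile plank spool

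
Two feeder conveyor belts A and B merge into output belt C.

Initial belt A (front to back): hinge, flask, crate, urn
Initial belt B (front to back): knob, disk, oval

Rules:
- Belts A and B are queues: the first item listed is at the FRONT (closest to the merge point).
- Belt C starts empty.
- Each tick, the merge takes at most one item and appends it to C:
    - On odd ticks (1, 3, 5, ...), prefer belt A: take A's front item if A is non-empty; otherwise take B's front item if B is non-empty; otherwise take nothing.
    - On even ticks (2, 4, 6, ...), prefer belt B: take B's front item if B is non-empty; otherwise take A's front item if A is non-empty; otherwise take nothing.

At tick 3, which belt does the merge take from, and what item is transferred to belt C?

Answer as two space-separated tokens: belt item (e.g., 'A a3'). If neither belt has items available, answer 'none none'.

Tick 1: prefer A, take hinge from A; A=[flask,crate,urn] B=[knob,disk,oval] C=[hinge]
Tick 2: prefer B, take knob from B; A=[flask,crate,urn] B=[disk,oval] C=[hinge,knob]
Tick 3: prefer A, take flask from A; A=[crate,urn] B=[disk,oval] C=[hinge,knob,flask]

Answer: A flask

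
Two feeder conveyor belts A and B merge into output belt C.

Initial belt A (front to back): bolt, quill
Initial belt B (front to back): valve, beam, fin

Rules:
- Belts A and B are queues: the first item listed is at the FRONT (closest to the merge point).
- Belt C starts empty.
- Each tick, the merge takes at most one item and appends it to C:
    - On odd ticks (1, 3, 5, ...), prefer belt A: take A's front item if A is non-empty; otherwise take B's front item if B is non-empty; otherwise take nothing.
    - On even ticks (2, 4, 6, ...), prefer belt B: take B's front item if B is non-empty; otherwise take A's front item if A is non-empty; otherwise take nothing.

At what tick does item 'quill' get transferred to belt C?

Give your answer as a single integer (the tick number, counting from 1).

Tick 1: prefer A, take bolt from A; A=[quill] B=[valve,beam,fin] C=[bolt]
Tick 2: prefer B, take valve from B; A=[quill] B=[beam,fin] C=[bolt,valve]
Tick 3: prefer A, take quill from A; A=[-] B=[beam,fin] C=[bolt,valve,quill]

Answer: 3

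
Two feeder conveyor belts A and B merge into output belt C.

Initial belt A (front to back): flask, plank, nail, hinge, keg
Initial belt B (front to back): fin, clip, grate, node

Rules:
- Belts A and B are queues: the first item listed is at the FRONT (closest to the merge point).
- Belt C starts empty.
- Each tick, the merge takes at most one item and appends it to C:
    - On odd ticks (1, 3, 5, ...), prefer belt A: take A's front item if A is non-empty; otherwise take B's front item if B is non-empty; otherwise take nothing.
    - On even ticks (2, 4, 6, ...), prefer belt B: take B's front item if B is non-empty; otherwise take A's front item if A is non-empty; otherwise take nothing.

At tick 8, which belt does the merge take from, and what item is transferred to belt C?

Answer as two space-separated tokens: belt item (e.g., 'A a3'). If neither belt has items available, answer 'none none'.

Answer: B node

Derivation:
Tick 1: prefer A, take flask from A; A=[plank,nail,hinge,keg] B=[fin,clip,grate,node] C=[flask]
Tick 2: prefer B, take fin from B; A=[plank,nail,hinge,keg] B=[clip,grate,node] C=[flask,fin]
Tick 3: prefer A, take plank from A; A=[nail,hinge,keg] B=[clip,grate,node] C=[flask,fin,plank]
Tick 4: prefer B, take clip from B; A=[nail,hinge,keg] B=[grate,node] C=[flask,fin,plank,clip]
Tick 5: prefer A, take nail from A; A=[hinge,keg] B=[grate,node] C=[flask,fin,plank,clip,nail]
Tick 6: prefer B, take grate from B; A=[hinge,keg] B=[node] C=[flask,fin,plank,clip,nail,grate]
Tick 7: prefer A, take hinge from A; A=[keg] B=[node] C=[flask,fin,plank,clip,nail,grate,hinge]
Tick 8: prefer B, take node from B; A=[keg] B=[-] C=[flask,fin,plank,clip,nail,grate,hinge,node]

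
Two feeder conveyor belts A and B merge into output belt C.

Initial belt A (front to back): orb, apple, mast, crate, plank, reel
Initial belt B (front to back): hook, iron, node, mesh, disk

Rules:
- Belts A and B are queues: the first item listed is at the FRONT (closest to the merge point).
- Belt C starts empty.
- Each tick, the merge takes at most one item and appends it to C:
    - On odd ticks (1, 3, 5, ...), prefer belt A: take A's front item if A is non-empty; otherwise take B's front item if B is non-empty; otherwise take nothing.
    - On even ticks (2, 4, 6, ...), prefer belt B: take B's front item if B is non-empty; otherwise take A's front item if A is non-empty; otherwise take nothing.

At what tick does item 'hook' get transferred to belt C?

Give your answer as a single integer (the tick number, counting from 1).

Answer: 2

Derivation:
Tick 1: prefer A, take orb from A; A=[apple,mast,crate,plank,reel] B=[hook,iron,node,mesh,disk] C=[orb]
Tick 2: prefer B, take hook from B; A=[apple,mast,crate,plank,reel] B=[iron,node,mesh,disk] C=[orb,hook]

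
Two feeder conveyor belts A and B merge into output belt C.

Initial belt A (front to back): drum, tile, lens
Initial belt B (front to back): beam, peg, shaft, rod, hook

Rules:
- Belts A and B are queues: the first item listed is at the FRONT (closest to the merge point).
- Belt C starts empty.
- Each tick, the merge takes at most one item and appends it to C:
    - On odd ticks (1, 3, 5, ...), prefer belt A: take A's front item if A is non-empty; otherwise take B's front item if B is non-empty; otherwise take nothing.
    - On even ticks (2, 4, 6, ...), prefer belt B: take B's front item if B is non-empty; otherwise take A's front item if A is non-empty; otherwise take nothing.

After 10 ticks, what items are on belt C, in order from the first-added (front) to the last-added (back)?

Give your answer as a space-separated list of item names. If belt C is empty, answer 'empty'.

Answer: drum beam tile peg lens shaft rod hook

Derivation:
Tick 1: prefer A, take drum from A; A=[tile,lens] B=[beam,peg,shaft,rod,hook] C=[drum]
Tick 2: prefer B, take beam from B; A=[tile,lens] B=[peg,shaft,rod,hook] C=[drum,beam]
Tick 3: prefer A, take tile from A; A=[lens] B=[peg,shaft,rod,hook] C=[drum,beam,tile]
Tick 4: prefer B, take peg from B; A=[lens] B=[shaft,rod,hook] C=[drum,beam,tile,peg]
Tick 5: prefer A, take lens from A; A=[-] B=[shaft,rod,hook] C=[drum,beam,tile,peg,lens]
Tick 6: prefer B, take shaft from B; A=[-] B=[rod,hook] C=[drum,beam,tile,peg,lens,shaft]
Tick 7: prefer A, take rod from B; A=[-] B=[hook] C=[drum,beam,tile,peg,lens,shaft,rod]
Tick 8: prefer B, take hook from B; A=[-] B=[-] C=[drum,beam,tile,peg,lens,shaft,rod,hook]
Tick 9: prefer A, both empty, nothing taken; A=[-] B=[-] C=[drum,beam,tile,peg,lens,shaft,rod,hook]
Tick 10: prefer B, both empty, nothing taken; A=[-] B=[-] C=[drum,beam,tile,peg,lens,shaft,rod,hook]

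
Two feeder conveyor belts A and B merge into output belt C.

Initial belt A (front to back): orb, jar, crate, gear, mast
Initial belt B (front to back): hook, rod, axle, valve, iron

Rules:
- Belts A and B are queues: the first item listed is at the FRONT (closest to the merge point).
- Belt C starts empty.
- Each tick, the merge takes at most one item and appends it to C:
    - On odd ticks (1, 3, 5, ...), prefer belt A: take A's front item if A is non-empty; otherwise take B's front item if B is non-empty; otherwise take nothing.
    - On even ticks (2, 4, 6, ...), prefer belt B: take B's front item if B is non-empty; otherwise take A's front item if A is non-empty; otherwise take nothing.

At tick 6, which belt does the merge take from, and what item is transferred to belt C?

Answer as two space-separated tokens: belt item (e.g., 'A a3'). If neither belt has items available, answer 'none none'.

Answer: B axle

Derivation:
Tick 1: prefer A, take orb from A; A=[jar,crate,gear,mast] B=[hook,rod,axle,valve,iron] C=[orb]
Tick 2: prefer B, take hook from B; A=[jar,crate,gear,mast] B=[rod,axle,valve,iron] C=[orb,hook]
Tick 3: prefer A, take jar from A; A=[crate,gear,mast] B=[rod,axle,valve,iron] C=[orb,hook,jar]
Tick 4: prefer B, take rod from B; A=[crate,gear,mast] B=[axle,valve,iron] C=[orb,hook,jar,rod]
Tick 5: prefer A, take crate from A; A=[gear,mast] B=[axle,valve,iron] C=[orb,hook,jar,rod,crate]
Tick 6: prefer B, take axle from B; A=[gear,mast] B=[valve,iron] C=[orb,hook,jar,rod,crate,axle]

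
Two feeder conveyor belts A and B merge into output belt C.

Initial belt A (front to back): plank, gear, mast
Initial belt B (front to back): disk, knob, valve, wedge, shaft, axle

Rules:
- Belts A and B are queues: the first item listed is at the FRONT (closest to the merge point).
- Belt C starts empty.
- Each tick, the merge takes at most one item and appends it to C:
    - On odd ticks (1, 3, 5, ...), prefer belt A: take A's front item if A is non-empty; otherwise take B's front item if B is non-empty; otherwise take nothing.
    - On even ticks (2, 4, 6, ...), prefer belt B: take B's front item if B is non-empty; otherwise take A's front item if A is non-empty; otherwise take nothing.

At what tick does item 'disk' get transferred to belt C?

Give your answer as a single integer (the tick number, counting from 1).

Answer: 2

Derivation:
Tick 1: prefer A, take plank from A; A=[gear,mast] B=[disk,knob,valve,wedge,shaft,axle] C=[plank]
Tick 2: prefer B, take disk from B; A=[gear,mast] B=[knob,valve,wedge,shaft,axle] C=[plank,disk]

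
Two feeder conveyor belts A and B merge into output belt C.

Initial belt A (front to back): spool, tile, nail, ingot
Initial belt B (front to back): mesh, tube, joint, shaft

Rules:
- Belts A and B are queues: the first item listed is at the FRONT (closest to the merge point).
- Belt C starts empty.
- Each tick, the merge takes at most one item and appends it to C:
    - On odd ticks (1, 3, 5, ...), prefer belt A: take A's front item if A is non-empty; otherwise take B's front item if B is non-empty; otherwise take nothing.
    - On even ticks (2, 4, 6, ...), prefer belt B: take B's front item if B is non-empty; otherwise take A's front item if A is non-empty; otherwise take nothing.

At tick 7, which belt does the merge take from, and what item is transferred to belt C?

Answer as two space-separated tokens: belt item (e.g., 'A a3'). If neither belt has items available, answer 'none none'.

Answer: A ingot

Derivation:
Tick 1: prefer A, take spool from A; A=[tile,nail,ingot] B=[mesh,tube,joint,shaft] C=[spool]
Tick 2: prefer B, take mesh from B; A=[tile,nail,ingot] B=[tube,joint,shaft] C=[spool,mesh]
Tick 3: prefer A, take tile from A; A=[nail,ingot] B=[tube,joint,shaft] C=[spool,mesh,tile]
Tick 4: prefer B, take tube from B; A=[nail,ingot] B=[joint,shaft] C=[spool,mesh,tile,tube]
Tick 5: prefer A, take nail from A; A=[ingot] B=[joint,shaft] C=[spool,mesh,tile,tube,nail]
Tick 6: prefer B, take joint from B; A=[ingot] B=[shaft] C=[spool,mesh,tile,tube,nail,joint]
Tick 7: prefer A, take ingot from A; A=[-] B=[shaft] C=[spool,mesh,tile,tube,nail,joint,ingot]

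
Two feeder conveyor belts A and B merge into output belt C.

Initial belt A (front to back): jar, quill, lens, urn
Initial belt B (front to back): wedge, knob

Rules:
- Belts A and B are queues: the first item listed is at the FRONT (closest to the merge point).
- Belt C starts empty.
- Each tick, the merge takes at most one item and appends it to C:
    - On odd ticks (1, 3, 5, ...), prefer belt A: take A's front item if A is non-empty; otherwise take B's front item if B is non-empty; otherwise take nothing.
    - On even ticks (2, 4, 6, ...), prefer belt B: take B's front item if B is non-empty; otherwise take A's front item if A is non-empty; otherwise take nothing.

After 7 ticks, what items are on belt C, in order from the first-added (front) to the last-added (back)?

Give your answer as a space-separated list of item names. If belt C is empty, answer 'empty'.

Tick 1: prefer A, take jar from A; A=[quill,lens,urn] B=[wedge,knob] C=[jar]
Tick 2: prefer B, take wedge from B; A=[quill,lens,urn] B=[knob] C=[jar,wedge]
Tick 3: prefer A, take quill from A; A=[lens,urn] B=[knob] C=[jar,wedge,quill]
Tick 4: prefer B, take knob from B; A=[lens,urn] B=[-] C=[jar,wedge,quill,knob]
Tick 5: prefer A, take lens from A; A=[urn] B=[-] C=[jar,wedge,quill,knob,lens]
Tick 6: prefer B, take urn from A; A=[-] B=[-] C=[jar,wedge,quill,knob,lens,urn]
Tick 7: prefer A, both empty, nothing taken; A=[-] B=[-] C=[jar,wedge,quill,knob,lens,urn]

Answer: jar wedge quill knob lens urn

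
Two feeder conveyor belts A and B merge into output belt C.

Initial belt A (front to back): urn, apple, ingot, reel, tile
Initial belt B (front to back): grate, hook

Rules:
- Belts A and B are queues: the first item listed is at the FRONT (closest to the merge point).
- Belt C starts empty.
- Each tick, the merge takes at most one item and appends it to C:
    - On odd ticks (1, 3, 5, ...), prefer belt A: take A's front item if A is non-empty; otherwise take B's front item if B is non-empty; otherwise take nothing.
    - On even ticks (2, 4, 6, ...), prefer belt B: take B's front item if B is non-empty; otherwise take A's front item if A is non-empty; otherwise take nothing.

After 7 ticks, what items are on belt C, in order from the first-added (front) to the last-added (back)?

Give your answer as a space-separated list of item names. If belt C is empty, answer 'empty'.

Tick 1: prefer A, take urn from A; A=[apple,ingot,reel,tile] B=[grate,hook] C=[urn]
Tick 2: prefer B, take grate from B; A=[apple,ingot,reel,tile] B=[hook] C=[urn,grate]
Tick 3: prefer A, take apple from A; A=[ingot,reel,tile] B=[hook] C=[urn,grate,apple]
Tick 4: prefer B, take hook from B; A=[ingot,reel,tile] B=[-] C=[urn,grate,apple,hook]
Tick 5: prefer A, take ingot from A; A=[reel,tile] B=[-] C=[urn,grate,apple,hook,ingot]
Tick 6: prefer B, take reel from A; A=[tile] B=[-] C=[urn,grate,apple,hook,ingot,reel]
Tick 7: prefer A, take tile from A; A=[-] B=[-] C=[urn,grate,apple,hook,ingot,reel,tile]

Answer: urn grate apple hook ingot reel tile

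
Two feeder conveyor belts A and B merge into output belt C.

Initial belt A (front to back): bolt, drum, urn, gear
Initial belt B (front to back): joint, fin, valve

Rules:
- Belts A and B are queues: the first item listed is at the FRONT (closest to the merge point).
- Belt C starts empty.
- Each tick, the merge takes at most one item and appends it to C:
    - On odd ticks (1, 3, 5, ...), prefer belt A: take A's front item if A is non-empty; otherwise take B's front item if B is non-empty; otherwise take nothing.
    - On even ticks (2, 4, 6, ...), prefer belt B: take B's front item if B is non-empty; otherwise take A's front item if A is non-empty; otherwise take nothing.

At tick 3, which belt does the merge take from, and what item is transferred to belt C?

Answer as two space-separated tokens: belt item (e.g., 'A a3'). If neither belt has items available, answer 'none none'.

Tick 1: prefer A, take bolt from A; A=[drum,urn,gear] B=[joint,fin,valve] C=[bolt]
Tick 2: prefer B, take joint from B; A=[drum,urn,gear] B=[fin,valve] C=[bolt,joint]
Tick 3: prefer A, take drum from A; A=[urn,gear] B=[fin,valve] C=[bolt,joint,drum]

Answer: A drum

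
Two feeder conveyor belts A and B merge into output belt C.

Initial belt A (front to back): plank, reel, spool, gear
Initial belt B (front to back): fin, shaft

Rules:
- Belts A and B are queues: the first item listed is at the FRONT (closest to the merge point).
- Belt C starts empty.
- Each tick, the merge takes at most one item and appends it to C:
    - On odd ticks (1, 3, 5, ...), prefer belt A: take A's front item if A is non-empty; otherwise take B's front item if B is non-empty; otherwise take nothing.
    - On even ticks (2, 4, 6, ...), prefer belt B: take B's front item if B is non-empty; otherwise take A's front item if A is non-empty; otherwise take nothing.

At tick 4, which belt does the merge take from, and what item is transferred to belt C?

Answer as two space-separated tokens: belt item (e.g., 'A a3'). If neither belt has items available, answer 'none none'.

Answer: B shaft

Derivation:
Tick 1: prefer A, take plank from A; A=[reel,spool,gear] B=[fin,shaft] C=[plank]
Tick 2: prefer B, take fin from B; A=[reel,spool,gear] B=[shaft] C=[plank,fin]
Tick 3: prefer A, take reel from A; A=[spool,gear] B=[shaft] C=[plank,fin,reel]
Tick 4: prefer B, take shaft from B; A=[spool,gear] B=[-] C=[plank,fin,reel,shaft]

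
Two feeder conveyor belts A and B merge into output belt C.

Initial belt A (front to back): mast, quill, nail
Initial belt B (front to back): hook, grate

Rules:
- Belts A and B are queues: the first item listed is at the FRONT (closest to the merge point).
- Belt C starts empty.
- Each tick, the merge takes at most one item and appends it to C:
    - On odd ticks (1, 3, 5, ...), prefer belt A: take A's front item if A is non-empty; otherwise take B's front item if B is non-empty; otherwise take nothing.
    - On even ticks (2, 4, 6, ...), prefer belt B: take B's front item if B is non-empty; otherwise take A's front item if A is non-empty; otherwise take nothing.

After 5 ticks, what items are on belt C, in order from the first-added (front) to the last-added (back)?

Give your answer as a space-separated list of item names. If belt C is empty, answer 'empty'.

Tick 1: prefer A, take mast from A; A=[quill,nail] B=[hook,grate] C=[mast]
Tick 2: prefer B, take hook from B; A=[quill,nail] B=[grate] C=[mast,hook]
Tick 3: prefer A, take quill from A; A=[nail] B=[grate] C=[mast,hook,quill]
Tick 4: prefer B, take grate from B; A=[nail] B=[-] C=[mast,hook,quill,grate]
Tick 5: prefer A, take nail from A; A=[-] B=[-] C=[mast,hook,quill,grate,nail]

Answer: mast hook quill grate nail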